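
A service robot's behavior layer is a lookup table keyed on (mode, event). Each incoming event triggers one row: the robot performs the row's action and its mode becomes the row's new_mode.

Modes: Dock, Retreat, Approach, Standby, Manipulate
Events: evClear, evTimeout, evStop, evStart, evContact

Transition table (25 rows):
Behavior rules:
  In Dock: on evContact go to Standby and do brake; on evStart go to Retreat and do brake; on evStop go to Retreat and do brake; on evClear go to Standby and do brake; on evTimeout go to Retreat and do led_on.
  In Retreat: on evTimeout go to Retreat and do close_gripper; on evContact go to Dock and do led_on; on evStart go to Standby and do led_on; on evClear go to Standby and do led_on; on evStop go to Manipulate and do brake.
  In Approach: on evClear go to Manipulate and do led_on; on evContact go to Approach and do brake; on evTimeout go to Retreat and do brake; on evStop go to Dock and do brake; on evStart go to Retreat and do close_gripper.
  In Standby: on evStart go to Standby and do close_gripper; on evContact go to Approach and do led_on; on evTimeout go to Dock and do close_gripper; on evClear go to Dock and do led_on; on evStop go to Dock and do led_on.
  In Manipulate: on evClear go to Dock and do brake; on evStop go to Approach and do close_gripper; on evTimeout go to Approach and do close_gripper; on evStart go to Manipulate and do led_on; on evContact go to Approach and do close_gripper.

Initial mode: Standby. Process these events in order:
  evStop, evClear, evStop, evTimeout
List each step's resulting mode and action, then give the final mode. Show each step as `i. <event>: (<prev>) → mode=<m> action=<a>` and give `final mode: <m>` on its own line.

final mode: Retreat

1. evStop: (Standby) → mode=Dock action=led_on
2. evClear: (Dock) → mode=Standby action=brake
3. evStop: (Standby) → mode=Dock action=led_on
4. evTimeout: (Dock) → mode=Retreat action=led_on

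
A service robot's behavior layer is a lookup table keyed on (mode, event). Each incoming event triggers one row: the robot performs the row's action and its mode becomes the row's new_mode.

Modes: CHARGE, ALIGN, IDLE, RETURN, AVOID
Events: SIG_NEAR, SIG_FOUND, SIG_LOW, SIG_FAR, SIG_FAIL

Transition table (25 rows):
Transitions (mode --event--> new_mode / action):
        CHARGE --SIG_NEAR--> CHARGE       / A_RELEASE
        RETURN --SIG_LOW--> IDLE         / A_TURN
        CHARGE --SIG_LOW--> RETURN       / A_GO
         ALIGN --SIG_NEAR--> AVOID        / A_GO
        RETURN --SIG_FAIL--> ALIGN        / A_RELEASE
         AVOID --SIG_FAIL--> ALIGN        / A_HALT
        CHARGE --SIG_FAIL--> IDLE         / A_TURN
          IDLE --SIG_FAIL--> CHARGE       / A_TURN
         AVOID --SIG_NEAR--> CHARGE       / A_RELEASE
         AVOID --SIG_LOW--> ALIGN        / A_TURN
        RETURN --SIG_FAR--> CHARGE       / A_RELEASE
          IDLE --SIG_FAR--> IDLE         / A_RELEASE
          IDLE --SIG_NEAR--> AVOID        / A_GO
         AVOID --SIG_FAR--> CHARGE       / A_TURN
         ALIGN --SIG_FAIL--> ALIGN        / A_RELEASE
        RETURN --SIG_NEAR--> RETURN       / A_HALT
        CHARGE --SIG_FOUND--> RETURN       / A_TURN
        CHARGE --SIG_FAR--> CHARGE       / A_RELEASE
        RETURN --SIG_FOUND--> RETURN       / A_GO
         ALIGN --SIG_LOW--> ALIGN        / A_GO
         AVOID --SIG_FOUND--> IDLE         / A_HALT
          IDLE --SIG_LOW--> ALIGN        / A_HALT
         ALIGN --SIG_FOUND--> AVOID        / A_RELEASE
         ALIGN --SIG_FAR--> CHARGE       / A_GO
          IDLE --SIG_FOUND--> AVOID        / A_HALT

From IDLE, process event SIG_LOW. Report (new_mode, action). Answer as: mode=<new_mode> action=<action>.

mode=ALIGN action=A_HALT

current mode = IDLE; filter table to that mode:
  (IDLE, SIG_FAIL) → (CHARGE, A_TURN)
  (IDLE, SIG_FAR) → (IDLE, A_RELEASE)
  (IDLE, SIG_NEAR) → (AVOID, A_GO)
  (IDLE, SIG_LOW) → (ALIGN, A_HALT)  ← event matches
  (IDLE, SIG_FOUND) → (AVOID, A_HALT)
event = SIG_LOW selects (ALIGN, A_HALT)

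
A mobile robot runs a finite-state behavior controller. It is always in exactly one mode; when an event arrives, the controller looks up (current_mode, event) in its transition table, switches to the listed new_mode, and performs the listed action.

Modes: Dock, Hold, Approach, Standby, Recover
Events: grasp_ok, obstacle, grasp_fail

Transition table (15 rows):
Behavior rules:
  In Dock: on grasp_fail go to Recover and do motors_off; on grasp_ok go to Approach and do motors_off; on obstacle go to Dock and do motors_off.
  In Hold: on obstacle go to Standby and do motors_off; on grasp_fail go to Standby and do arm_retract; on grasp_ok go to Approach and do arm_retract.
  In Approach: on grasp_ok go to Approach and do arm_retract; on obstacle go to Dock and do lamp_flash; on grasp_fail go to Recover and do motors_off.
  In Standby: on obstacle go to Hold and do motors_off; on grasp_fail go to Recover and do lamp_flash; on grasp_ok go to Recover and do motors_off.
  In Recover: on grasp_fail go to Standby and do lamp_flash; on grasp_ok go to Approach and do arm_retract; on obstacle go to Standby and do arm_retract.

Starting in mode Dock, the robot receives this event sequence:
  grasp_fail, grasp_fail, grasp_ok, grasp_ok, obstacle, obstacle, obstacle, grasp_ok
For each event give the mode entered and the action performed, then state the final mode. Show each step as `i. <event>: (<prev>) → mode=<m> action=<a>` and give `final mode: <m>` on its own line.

final mode: Approach

1. grasp_fail: (Dock) → mode=Recover action=motors_off
2. grasp_fail: (Recover) → mode=Standby action=lamp_flash
3. grasp_ok: (Standby) → mode=Recover action=motors_off
4. grasp_ok: (Recover) → mode=Approach action=arm_retract
5. obstacle: (Approach) → mode=Dock action=lamp_flash
6. obstacle: (Dock) → mode=Dock action=motors_off
7. obstacle: (Dock) → mode=Dock action=motors_off
8. grasp_ok: (Dock) → mode=Approach action=motors_off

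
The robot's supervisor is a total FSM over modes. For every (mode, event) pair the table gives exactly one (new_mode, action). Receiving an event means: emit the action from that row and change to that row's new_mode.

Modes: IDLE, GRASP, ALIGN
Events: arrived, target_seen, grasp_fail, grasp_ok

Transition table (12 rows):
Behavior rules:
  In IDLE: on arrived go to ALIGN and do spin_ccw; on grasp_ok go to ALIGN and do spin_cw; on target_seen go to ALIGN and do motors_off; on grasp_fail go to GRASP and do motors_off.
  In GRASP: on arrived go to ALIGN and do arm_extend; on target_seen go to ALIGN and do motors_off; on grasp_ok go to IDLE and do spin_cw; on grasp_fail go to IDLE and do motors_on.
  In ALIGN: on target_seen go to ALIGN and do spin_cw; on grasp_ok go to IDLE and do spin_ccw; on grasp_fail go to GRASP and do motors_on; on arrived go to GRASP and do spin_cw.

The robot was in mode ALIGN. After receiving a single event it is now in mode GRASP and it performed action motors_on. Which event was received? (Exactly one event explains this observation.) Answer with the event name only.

try arrived: (ALIGN, arrived) → (GRASP, spin_cw)
try target_seen: (ALIGN, target_seen) → (ALIGN, spin_cw)
try grasp_fail: (ALIGN, grasp_fail) → (GRASP, motors_on)  ← matches
try grasp_ok: (ALIGN, grasp_ok) → (IDLE, spin_ccw)

grasp_fail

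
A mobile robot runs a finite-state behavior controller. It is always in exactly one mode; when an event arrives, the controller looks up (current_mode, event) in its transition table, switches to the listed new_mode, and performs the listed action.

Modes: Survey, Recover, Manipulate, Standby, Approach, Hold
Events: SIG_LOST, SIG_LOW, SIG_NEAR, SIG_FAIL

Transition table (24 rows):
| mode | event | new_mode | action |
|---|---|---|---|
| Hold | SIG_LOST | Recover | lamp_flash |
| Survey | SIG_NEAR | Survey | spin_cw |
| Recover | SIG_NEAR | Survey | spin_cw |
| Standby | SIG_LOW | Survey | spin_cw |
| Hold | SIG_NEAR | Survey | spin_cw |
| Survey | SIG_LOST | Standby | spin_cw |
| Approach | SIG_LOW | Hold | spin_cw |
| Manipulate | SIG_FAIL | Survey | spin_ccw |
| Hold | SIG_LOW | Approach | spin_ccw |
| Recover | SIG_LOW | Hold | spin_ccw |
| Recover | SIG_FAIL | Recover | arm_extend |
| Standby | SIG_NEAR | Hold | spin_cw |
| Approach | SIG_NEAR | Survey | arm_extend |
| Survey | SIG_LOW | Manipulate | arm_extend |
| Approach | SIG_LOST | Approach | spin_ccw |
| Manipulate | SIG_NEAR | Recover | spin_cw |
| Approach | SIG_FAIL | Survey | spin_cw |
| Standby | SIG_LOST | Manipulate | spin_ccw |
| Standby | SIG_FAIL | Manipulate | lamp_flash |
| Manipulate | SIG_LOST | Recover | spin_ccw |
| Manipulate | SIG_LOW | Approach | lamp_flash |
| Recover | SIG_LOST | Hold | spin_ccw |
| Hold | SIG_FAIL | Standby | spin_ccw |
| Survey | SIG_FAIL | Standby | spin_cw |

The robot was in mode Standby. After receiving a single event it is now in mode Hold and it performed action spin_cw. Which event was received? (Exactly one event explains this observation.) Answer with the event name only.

SIG_NEAR

try SIG_LOST: (Standby, SIG_LOST) → (Manipulate, spin_ccw)
try SIG_LOW: (Standby, SIG_LOW) → (Survey, spin_cw)
try SIG_NEAR: (Standby, SIG_NEAR) → (Hold, spin_cw)  ← matches
try SIG_FAIL: (Standby, SIG_FAIL) → (Manipulate, lamp_flash)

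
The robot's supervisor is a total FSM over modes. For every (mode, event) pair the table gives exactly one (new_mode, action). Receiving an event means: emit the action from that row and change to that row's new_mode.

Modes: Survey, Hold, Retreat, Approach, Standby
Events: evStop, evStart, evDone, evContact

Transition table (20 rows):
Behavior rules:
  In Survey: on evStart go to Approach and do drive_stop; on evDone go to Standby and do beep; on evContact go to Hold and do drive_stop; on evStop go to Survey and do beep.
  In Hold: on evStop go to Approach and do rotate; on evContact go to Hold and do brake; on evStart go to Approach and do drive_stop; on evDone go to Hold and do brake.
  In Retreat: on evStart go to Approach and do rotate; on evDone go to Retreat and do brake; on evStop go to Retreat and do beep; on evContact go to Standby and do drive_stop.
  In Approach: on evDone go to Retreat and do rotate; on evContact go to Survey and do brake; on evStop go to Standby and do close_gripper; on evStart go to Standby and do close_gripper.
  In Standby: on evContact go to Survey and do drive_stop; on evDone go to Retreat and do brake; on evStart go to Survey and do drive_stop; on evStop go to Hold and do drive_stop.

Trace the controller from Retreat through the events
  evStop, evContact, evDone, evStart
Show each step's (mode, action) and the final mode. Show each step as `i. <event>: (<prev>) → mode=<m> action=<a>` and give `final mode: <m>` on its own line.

1. evStop: (Retreat) → mode=Retreat action=beep
2. evContact: (Retreat) → mode=Standby action=drive_stop
3. evDone: (Standby) → mode=Retreat action=brake
4. evStart: (Retreat) → mode=Approach action=rotate

final mode: Approach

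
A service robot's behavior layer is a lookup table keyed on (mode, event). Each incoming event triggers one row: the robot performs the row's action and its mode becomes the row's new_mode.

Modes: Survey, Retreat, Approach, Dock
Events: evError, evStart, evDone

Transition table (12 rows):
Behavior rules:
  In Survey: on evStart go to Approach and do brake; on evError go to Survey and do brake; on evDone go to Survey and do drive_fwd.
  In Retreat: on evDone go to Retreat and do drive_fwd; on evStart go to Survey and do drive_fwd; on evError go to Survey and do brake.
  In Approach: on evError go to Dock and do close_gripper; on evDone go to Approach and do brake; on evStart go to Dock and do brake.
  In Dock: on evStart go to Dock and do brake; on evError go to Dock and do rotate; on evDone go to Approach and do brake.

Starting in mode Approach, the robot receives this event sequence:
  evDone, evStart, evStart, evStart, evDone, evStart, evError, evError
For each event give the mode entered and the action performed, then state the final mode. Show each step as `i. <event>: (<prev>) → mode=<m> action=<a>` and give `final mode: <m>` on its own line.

final mode: Dock

1. evDone: (Approach) → mode=Approach action=brake
2. evStart: (Approach) → mode=Dock action=brake
3. evStart: (Dock) → mode=Dock action=brake
4. evStart: (Dock) → mode=Dock action=brake
5. evDone: (Dock) → mode=Approach action=brake
6. evStart: (Approach) → mode=Dock action=brake
7. evError: (Dock) → mode=Dock action=rotate
8. evError: (Dock) → mode=Dock action=rotate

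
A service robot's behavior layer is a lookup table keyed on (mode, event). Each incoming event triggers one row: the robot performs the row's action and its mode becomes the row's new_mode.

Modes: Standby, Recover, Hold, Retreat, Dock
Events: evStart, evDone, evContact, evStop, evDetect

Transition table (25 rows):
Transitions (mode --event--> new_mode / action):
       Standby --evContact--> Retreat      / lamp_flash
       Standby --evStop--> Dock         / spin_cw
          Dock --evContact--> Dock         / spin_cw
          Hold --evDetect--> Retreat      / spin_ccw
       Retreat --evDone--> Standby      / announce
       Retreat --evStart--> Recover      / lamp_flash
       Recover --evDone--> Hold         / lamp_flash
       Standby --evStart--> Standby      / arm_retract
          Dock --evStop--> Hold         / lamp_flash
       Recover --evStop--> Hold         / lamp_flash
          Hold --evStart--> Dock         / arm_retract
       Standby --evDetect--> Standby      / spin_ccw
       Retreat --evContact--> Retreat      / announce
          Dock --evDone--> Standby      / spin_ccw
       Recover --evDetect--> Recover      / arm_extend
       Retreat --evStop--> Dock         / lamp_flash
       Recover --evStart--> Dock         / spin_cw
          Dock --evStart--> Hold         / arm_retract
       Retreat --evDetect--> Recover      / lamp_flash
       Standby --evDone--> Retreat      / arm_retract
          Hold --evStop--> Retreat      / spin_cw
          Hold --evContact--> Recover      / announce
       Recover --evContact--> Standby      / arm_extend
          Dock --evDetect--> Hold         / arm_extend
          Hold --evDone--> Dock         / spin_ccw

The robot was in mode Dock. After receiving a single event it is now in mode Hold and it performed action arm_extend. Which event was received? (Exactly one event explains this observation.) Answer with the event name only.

evDetect

try evStart: (Dock, evStart) → (Hold, arm_retract)
try evDone: (Dock, evDone) → (Standby, spin_ccw)
try evContact: (Dock, evContact) → (Dock, spin_cw)
try evStop: (Dock, evStop) → (Hold, lamp_flash)
try evDetect: (Dock, evDetect) → (Hold, arm_extend)  ← matches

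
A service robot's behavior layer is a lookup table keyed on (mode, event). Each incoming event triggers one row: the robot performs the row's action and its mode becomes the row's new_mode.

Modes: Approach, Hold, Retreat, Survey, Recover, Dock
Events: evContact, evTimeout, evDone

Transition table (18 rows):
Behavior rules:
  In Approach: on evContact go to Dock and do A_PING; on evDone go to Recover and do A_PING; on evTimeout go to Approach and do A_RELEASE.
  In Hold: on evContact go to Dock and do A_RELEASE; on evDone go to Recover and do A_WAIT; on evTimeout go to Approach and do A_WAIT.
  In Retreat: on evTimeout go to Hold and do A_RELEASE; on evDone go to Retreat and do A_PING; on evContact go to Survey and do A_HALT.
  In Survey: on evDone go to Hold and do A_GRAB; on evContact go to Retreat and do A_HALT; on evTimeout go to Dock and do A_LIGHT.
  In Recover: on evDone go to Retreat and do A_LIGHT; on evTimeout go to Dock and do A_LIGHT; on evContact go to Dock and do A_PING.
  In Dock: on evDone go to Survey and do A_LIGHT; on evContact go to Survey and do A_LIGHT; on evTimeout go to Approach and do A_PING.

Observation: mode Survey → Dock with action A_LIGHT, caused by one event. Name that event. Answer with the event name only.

evTimeout

try evContact: (Survey, evContact) → (Retreat, A_HALT)
try evTimeout: (Survey, evTimeout) → (Dock, A_LIGHT)  ← matches
try evDone: (Survey, evDone) → (Hold, A_GRAB)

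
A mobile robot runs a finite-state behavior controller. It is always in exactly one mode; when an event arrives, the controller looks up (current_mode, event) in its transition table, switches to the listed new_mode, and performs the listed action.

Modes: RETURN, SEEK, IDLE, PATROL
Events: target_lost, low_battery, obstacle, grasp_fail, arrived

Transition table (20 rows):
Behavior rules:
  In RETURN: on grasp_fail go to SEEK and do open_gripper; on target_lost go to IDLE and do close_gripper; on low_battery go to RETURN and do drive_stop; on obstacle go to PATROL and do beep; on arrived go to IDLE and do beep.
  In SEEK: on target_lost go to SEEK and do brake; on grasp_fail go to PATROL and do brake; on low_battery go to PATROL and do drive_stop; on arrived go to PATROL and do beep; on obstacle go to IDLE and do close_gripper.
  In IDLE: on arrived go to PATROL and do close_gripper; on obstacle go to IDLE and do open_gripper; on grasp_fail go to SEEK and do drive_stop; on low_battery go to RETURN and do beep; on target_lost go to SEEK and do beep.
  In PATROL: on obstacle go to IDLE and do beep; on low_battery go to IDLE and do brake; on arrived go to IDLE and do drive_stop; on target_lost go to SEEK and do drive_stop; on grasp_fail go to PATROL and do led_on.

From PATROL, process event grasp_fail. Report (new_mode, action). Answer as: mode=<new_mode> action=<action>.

mode=PATROL action=led_on

current mode = PATROL; filter table to that mode:
  (PATROL, obstacle) → (IDLE, beep)
  (PATROL, low_battery) → (IDLE, brake)
  (PATROL, arrived) → (IDLE, drive_stop)
  (PATROL, target_lost) → (SEEK, drive_stop)
  (PATROL, grasp_fail) → (PATROL, led_on)  ← event matches
event = grasp_fail selects (PATROL, led_on)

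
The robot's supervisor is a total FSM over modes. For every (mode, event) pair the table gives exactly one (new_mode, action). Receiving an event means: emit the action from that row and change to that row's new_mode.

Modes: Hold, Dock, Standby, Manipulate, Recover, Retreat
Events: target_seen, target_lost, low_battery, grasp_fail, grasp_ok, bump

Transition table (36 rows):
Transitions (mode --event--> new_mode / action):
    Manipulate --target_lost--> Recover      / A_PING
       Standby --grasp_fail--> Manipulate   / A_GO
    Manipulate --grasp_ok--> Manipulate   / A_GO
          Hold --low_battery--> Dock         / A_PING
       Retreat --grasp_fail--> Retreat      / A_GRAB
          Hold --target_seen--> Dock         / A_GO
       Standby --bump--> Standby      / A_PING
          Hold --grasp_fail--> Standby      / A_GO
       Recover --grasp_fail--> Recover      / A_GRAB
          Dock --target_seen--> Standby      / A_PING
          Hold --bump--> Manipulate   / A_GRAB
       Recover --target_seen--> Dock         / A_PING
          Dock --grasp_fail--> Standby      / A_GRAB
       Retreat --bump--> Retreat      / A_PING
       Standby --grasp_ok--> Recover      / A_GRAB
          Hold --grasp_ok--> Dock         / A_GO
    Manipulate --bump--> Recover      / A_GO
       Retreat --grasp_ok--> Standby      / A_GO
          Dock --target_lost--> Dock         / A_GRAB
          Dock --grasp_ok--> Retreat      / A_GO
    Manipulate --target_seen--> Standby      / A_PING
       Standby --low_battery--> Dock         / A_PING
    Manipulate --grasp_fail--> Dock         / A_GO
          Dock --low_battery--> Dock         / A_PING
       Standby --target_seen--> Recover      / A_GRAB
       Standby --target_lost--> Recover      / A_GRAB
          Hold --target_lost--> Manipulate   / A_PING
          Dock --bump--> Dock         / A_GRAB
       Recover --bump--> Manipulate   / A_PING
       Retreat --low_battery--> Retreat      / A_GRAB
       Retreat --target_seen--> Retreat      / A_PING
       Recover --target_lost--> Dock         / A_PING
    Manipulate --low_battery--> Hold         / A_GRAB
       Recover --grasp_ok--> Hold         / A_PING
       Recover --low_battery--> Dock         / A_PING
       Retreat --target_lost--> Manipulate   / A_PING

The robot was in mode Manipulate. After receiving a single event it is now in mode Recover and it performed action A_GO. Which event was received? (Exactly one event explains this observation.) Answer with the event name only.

bump

try target_seen: (Manipulate, target_seen) → (Standby, A_PING)
try target_lost: (Manipulate, target_lost) → (Recover, A_PING)
try low_battery: (Manipulate, low_battery) → (Hold, A_GRAB)
try grasp_fail: (Manipulate, grasp_fail) → (Dock, A_GO)
try grasp_ok: (Manipulate, grasp_ok) → (Manipulate, A_GO)
try bump: (Manipulate, bump) → (Recover, A_GO)  ← matches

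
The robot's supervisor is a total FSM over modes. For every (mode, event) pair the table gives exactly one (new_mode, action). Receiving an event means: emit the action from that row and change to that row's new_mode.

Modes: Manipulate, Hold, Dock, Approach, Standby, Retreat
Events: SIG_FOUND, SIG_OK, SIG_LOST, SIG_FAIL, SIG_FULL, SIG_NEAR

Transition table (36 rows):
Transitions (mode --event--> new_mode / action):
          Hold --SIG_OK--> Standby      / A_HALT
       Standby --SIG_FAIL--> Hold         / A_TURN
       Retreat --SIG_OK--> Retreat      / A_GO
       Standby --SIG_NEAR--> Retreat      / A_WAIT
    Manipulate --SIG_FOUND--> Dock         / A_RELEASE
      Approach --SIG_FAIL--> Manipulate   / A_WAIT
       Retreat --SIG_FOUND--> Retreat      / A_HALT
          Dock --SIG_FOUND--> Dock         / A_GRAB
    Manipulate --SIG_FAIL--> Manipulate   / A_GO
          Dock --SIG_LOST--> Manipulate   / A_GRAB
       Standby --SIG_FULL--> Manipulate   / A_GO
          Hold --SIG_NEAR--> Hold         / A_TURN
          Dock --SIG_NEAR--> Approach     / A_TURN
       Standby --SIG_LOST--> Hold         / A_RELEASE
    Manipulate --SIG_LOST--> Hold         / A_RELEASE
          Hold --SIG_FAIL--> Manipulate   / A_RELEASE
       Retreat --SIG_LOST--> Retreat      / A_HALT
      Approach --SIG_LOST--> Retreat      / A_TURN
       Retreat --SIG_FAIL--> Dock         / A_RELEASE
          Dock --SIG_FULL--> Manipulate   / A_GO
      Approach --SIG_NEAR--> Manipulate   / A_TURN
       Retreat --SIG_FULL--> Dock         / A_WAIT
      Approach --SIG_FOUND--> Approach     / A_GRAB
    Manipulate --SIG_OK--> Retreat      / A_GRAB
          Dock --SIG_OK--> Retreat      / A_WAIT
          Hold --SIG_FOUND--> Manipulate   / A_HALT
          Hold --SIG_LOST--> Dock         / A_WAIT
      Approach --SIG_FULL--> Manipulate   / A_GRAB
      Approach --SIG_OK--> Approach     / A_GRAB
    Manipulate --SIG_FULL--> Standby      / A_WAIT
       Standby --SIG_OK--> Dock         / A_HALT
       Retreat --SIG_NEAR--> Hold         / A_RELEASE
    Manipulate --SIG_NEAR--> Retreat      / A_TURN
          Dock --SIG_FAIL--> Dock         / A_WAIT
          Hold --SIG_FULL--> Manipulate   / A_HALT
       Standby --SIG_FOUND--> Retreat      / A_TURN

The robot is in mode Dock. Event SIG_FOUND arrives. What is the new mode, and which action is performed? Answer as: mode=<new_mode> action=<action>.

current mode = Dock; filter table to that mode:
  (Dock, SIG_FOUND) → (Dock, A_GRAB)  ← event matches
  (Dock, SIG_LOST) → (Manipulate, A_GRAB)
  (Dock, SIG_NEAR) → (Approach, A_TURN)
  (Dock, SIG_FULL) → (Manipulate, A_GO)
  (Dock, SIG_OK) → (Retreat, A_WAIT)
  (Dock, SIG_FAIL) → (Dock, A_WAIT)
event = SIG_FOUND selects (Dock, A_GRAB)

mode=Dock action=A_GRAB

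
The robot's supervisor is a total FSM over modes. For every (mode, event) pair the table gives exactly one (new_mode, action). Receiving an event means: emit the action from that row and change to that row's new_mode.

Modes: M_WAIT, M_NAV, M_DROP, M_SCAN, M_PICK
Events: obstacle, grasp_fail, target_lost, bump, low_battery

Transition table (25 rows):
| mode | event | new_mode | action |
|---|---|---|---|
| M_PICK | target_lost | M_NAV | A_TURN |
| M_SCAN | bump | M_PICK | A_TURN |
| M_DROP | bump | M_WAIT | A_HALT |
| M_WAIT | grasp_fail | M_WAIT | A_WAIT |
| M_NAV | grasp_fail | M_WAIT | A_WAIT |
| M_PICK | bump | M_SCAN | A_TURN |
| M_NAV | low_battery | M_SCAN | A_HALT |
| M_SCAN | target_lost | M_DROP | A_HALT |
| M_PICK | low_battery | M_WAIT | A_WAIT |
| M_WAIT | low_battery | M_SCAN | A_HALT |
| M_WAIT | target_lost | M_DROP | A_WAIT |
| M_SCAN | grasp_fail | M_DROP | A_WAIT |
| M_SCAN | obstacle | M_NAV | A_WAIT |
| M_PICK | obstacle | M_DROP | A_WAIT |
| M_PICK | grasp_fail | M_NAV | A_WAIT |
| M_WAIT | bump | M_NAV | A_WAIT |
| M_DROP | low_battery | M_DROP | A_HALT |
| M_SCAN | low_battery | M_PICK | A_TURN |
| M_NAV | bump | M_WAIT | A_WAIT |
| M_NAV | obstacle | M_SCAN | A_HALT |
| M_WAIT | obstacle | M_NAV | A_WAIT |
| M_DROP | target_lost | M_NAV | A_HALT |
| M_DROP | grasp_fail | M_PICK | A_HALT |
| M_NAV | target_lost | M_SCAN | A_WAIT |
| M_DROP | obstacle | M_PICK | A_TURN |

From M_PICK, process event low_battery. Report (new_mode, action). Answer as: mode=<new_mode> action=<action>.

mode=M_WAIT action=A_WAIT

current mode = M_PICK; filter table to that mode:
  (M_PICK, target_lost) → (M_NAV, A_TURN)
  (M_PICK, bump) → (M_SCAN, A_TURN)
  (M_PICK, low_battery) → (M_WAIT, A_WAIT)  ← event matches
  (M_PICK, obstacle) → (M_DROP, A_WAIT)
  (M_PICK, grasp_fail) → (M_NAV, A_WAIT)
event = low_battery selects (M_WAIT, A_WAIT)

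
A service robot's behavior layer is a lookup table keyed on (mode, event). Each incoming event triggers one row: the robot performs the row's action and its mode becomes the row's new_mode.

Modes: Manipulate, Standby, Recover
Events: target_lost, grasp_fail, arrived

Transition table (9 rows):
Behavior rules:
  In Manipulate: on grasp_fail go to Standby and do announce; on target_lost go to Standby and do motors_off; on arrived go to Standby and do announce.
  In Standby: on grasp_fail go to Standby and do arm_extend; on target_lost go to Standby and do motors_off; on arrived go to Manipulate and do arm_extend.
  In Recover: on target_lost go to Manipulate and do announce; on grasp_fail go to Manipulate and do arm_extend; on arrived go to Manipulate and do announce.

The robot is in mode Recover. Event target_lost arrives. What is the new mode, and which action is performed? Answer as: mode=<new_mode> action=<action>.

mode=Manipulate action=announce

current mode = Recover; filter table to that mode:
  (Recover, target_lost) → (Manipulate, announce)  ← event matches
  (Recover, grasp_fail) → (Manipulate, arm_extend)
  (Recover, arrived) → (Manipulate, announce)
event = target_lost selects (Manipulate, announce)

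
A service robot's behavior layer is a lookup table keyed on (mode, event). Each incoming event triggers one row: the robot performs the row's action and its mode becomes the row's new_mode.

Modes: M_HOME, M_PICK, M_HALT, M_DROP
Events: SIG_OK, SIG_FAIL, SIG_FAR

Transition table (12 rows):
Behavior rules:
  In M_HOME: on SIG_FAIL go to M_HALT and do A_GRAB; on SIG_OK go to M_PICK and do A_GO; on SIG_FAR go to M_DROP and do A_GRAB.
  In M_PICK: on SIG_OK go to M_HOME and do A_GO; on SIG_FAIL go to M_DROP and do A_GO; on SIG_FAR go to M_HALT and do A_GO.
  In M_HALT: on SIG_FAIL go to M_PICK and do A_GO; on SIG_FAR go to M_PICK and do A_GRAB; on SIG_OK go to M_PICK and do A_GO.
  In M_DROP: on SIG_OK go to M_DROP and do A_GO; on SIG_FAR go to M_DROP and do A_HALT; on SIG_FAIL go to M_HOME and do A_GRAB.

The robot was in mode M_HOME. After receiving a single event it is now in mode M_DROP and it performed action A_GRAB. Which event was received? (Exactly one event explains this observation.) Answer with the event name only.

try SIG_OK: (M_HOME, SIG_OK) → (M_PICK, A_GO)
try SIG_FAIL: (M_HOME, SIG_FAIL) → (M_HALT, A_GRAB)
try SIG_FAR: (M_HOME, SIG_FAR) → (M_DROP, A_GRAB)  ← matches

SIG_FAR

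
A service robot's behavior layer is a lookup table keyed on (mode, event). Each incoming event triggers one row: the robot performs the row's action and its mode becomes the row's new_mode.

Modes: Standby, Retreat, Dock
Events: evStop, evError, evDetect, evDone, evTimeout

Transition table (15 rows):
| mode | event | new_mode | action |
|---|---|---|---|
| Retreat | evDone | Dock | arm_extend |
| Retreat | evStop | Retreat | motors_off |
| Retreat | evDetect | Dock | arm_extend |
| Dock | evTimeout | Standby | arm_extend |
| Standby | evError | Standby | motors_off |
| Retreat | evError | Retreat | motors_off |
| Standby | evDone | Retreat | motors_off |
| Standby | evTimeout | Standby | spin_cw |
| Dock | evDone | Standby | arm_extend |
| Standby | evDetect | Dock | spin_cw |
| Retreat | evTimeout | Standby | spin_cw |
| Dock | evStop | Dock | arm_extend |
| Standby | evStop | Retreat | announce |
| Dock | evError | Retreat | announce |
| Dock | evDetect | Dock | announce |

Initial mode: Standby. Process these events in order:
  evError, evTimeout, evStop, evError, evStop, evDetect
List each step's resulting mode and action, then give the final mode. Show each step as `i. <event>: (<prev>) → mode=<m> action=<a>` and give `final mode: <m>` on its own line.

1. evError: (Standby) → mode=Standby action=motors_off
2. evTimeout: (Standby) → mode=Standby action=spin_cw
3. evStop: (Standby) → mode=Retreat action=announce
4. evError: (Retreat) → mode=Retreat action=motors_off
5. evStop: (Retreat) → mode=Retreat action=motors_off
6. evDetect: (Retreat) → mode=Dock action=arm_extend

final mode: Dock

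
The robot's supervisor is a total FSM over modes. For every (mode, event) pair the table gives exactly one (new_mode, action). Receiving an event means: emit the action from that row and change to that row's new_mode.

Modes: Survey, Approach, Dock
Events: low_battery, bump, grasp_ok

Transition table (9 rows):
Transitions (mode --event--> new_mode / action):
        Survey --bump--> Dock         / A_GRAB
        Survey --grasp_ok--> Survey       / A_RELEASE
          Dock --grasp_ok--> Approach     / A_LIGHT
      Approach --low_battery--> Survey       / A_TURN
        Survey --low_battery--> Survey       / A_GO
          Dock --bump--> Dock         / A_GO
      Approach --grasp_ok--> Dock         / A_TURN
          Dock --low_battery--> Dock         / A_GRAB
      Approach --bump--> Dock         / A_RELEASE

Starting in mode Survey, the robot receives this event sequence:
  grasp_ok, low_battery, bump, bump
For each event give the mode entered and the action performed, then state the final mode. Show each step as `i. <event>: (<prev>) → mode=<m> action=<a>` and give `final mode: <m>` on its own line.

1. grasp_ok: (Survey) → mode=Survey action=A_RELEASE
2. low_battery: (Survey) → mode=Survey action=A_GO
3. bump: (Survey) → mode=Dock action=A_GRAB
4. bump: (Dock) → mode=Dock action=A_GO

final mode: Dock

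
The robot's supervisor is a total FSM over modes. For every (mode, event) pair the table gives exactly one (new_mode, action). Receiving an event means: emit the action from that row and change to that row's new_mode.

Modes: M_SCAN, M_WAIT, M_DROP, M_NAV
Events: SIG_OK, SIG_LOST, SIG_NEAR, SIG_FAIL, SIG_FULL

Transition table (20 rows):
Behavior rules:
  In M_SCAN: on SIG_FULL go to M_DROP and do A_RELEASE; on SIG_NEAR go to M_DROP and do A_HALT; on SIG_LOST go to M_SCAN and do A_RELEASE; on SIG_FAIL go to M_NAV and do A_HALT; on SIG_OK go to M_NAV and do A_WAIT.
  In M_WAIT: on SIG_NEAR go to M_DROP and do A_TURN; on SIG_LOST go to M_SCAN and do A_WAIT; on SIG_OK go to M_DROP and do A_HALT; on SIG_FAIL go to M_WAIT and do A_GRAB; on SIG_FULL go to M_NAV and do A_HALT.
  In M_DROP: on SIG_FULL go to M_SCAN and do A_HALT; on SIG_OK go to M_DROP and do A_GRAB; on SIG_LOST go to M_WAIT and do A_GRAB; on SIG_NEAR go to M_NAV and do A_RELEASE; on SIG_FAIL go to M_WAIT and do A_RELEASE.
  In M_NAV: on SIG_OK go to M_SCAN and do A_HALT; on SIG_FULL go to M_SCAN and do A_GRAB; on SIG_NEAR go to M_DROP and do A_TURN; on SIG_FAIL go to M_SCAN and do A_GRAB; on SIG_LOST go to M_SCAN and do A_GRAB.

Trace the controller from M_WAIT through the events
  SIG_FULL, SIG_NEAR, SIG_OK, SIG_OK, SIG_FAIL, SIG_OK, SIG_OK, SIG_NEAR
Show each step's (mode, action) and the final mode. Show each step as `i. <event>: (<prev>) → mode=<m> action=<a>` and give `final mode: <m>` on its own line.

1. SIG_FULL: (M_WAIT) → mode=M_NAV action=A_HALT
2. SIG_NEAR: (M_NAV) → mode=M_DROP action=A_TURN
3. SIG_OK: (M_DROP) → mode=M_DROP action=A_GRAB
4. SIG_OK: (M_DROP) → mode=M_DROP action=A_GRAB
5. SIG_FAIL: (M_DROP) → mode=M_WAIT action=A_RELEASE
6. SIG_OK: (M_WAIT) → mode=M_DROP action=A_HALT
7. SIG_OK: (M_DROP) → mode=M_DROP action=A_GRAB
8. SIG_NEAR: (M_DROP) → mode=M_NAV action=A_RELEASE

final mode: M_NAV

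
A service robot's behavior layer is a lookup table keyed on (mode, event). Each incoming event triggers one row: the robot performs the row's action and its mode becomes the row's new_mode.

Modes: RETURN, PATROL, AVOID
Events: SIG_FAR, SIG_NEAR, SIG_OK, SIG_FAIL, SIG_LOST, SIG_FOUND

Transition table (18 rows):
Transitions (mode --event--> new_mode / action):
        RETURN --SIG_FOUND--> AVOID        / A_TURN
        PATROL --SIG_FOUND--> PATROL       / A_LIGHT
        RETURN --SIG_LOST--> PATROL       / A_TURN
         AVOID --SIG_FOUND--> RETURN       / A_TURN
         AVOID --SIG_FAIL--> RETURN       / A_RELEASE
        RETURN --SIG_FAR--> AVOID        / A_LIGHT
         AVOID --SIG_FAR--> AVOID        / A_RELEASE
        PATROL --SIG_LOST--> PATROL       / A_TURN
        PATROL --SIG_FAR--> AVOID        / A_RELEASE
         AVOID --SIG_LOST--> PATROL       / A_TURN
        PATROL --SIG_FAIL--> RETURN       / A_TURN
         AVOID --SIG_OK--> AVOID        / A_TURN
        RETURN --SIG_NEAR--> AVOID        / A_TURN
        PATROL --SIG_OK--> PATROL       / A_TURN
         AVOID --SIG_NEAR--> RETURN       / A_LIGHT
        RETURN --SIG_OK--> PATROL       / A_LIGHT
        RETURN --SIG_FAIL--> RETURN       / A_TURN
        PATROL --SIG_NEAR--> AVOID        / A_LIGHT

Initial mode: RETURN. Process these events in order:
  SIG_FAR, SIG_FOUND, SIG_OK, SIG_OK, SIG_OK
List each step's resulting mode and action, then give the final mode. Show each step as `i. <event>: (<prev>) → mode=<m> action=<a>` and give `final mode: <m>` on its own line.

final mode: PATROL

1. SIG_FAR: (RETURN) → mode=AVOID action=A_LIGHT
2. SIG_FOUND: (AVOID) → mode=RETURN action=A_TURN
3. SIG_OK: (RETURN) → mode=PATROL action=A_LIGHT
4. SIG_OK: (PATROL) → mode=PATROL action=A_TURN
5. SIG_OK: (PATROL) → mode=PATROL action=A_TURN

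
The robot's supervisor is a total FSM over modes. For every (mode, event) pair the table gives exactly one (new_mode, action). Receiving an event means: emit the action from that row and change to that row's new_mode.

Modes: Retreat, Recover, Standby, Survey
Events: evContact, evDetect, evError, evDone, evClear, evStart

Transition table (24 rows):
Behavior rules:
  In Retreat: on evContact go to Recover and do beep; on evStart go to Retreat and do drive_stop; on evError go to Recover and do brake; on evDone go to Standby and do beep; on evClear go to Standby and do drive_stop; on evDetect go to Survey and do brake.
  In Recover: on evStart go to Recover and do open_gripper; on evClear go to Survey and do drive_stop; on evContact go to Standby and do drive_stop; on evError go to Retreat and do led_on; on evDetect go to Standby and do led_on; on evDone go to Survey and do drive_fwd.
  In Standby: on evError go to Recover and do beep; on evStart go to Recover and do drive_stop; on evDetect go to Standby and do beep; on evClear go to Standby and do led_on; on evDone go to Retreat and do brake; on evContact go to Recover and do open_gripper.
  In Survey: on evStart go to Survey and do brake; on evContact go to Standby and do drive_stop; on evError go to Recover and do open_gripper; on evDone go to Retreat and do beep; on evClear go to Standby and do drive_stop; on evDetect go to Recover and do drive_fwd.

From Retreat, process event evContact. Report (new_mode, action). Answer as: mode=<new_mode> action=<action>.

current mode = Retreat; filter table to that mode:
  (Retreat, evContact) → (Recover, beep)  ← event matches
  (Retreat, evStart) → (Retreat, drive_stop)
  (Retreat, evError) → (Recover, brake)
  (Retreat, evDone) → (Standby, beep)
  (Retreat, evClear) → (Standby, drive_stop)
  (Retreat, evDetect) → (Survey, brake)
event = evContact selects (Recover, beep)

mode=Recover action=beep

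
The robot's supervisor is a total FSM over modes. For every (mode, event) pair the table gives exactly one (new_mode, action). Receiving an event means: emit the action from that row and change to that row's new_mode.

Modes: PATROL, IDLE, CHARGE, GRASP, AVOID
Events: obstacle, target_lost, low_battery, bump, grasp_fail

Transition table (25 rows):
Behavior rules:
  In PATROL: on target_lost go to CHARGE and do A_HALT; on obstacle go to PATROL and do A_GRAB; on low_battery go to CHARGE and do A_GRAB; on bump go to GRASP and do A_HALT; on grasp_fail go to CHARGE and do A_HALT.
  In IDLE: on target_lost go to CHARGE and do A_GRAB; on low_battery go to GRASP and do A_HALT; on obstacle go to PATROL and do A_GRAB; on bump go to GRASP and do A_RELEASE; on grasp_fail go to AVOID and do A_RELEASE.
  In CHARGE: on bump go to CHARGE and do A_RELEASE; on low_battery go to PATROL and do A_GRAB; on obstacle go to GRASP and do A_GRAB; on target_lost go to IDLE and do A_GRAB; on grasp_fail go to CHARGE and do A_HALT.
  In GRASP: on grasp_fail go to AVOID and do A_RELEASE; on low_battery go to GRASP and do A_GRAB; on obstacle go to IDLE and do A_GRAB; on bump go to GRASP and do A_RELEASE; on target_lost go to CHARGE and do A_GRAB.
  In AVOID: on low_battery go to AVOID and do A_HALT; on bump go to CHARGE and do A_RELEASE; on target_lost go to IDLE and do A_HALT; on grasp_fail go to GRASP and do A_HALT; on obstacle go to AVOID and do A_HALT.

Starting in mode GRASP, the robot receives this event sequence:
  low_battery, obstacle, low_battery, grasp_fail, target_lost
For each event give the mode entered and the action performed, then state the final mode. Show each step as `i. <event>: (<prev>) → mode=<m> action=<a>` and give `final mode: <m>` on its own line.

final mode: IDLE

1. low_battery: (GRASP) → mode=GRASP action=A_GRAB
2. obstacle: (GRASP) → mode=IDLE action=A_GRAB
3. low_battery: (IDLE) → mode=GRASP action=A_HALT
4. grasp_fail: (GRASP) → mode=AVOID action=A_RELEASE
5. target_lost: (AVOID) → mode=IDLE action=A_HALT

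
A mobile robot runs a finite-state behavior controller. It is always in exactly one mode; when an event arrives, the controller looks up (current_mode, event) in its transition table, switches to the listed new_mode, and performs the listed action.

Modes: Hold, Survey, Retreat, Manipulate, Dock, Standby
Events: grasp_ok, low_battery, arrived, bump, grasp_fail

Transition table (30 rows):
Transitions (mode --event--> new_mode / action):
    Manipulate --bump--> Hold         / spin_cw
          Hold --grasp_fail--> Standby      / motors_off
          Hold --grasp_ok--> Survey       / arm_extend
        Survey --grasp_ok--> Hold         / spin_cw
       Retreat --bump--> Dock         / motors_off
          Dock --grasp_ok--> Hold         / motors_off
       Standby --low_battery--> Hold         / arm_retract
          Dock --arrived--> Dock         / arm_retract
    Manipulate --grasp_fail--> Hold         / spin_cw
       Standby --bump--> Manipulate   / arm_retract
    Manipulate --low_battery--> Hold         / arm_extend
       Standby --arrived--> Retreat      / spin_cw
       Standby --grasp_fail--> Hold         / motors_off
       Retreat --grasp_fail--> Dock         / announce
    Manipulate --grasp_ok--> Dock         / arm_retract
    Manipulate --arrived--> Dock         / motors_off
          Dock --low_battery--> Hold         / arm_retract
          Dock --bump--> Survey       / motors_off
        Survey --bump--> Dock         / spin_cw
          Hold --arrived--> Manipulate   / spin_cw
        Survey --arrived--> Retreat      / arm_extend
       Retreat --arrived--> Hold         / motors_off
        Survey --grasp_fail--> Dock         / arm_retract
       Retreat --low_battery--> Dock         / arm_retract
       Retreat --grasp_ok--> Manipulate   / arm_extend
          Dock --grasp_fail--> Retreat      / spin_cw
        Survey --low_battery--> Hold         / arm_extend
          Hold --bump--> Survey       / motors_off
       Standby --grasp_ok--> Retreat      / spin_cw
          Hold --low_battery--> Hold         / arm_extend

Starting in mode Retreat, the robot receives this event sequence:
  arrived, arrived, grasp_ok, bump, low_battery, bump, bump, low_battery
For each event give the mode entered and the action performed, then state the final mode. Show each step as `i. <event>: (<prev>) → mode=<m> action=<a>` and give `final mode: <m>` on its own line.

final mode: Hold

1. arrived: (Retreat) → mode=Hold action=motors_off
2. arrived: (Hold) → mode=Manipulate action=spin_cw
3. grasp_ok: (Manipulate) → mode=Dock action=arm_retract
4. bump: (Dock) → mode=Survey action=motors_off
5. low_battery: (Survey) → mode=Hold action=arm_extend
6. bump: (Hold) → mode=Survey action=motors_off
7. bump: (Survey) → mode=Dock action=spin_cw
8. low_battery: (Dock) → mode=Hold action=arm_retract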